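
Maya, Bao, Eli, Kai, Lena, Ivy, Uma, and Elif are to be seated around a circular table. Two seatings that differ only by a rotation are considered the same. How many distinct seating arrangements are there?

Around a circle, 8 distinct people have 8!/8 = (7)! = 5040 rotationally distinct seatings.

5040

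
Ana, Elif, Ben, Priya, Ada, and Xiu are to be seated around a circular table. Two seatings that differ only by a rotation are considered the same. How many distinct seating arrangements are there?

120

Around a circle, 6 distinct people have 6!/6 = (5)! = 120 rotationally distinct seatings.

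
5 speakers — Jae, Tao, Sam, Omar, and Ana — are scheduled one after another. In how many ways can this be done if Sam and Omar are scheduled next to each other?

48

Glue Sam and Omar into one block (2 internal orders), leaving 4 units to arrange in a row.
So the count is 2·(4)! = 48.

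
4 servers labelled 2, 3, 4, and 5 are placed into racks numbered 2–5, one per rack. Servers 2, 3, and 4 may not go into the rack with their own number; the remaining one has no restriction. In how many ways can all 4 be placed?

11

Let Aᵢ (for i ∈ {2, 3, 4}) be the placements that put server i in its forbidden rack. Any j of these fix j positions, leaving (4−j)! ways to fill the rest, and there are C(3,j) ways to pick which j.
By inclusion–exclusion, the number of valid placements is Σ_{j=0}^{3} (−1)^j C(3,j)·(4−j)!.
Computing: 24 − 18 + 6 − 1 = 11.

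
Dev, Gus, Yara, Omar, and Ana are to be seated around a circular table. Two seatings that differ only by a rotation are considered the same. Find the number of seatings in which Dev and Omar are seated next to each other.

Treat {Dev, Omar} as one unit (2 internal orders) and seat the resulting 4 units around the table: (3)! circular arrangements.
So 2 × (3)! = 2 × 6 = 12.

12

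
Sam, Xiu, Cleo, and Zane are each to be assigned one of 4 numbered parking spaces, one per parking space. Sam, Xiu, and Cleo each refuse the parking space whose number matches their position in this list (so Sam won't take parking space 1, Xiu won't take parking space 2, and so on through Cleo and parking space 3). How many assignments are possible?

11

Let Aᵢ (for i ∈ {1, 2, 3}) be the placements that put person i in their forbidden parking space. Any j of these fix j positions, leaving (4−j)! ways to fill the rest, and there are C(3,j) ways to pick which j.
By inclusion–exclusion, the number of valid placements is Σ_{j=0}^{3} (−1)^j C(3,j)·(4−j)!.
Computing: 24 − 18 + 6 − 1 = 11.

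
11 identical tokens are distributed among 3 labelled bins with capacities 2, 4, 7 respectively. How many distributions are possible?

By stars and bars, unrestricted non-negative solutions to x_1+…+x_3 = 11 number C(11+2,2) = 78.
Subtract solutions that violate a single cap (substitute x_i' = x_i − (cap_i+1)): x_1 ≥ 3 gives C(10,2) = 45; x_2 ≥ 5 gives C(8,2) = 28; x_3 ≥ 8 gives C(5,2) = 10. Together 83.
Add back pairs where two caps are both exceeded: 10 + 1 + 0 = 11.
By inclusion–exclusion the count is 78 − 83 + 11 = 6.

6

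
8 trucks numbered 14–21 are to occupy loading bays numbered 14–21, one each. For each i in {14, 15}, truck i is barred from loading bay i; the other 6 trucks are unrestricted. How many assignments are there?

Let Aᵢ (for i ∈ {14, 15}) be the placements that put truck i in its forbidden loading bay. Any j of these fix j positions, leaving (8−j)! ways to fill the rest, and there are C(2,j) ways to pick which j.
By inclusion–exclusion, the number of valid placements is Σ_{j=0}^{2} (−1)^j C(2,j)·(8−j)!.
Computing: 40320 − 10080 + 720 = 30960.

30960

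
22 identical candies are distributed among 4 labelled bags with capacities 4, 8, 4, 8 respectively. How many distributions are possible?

By stars and bars, unrestricted non-negative solutions to x_1+…+x_4 = 22 number C(22+3,3) = 2300.
Subtract solutions that violate a single cap (substitute x_i' = x_i − (cap_i+1)): x_1 ≥ 5 gives C(20,3) = 1140; x_2 ≥ 9 gives C(16,3) = 560; x_3 ≥ 5 gives C(20,3) = 1140; x_4 ≥ 9 gives C(16,3) = 560. Together 3400.
Add back pairs where two caps are both exceeded: 165 + 455 + 165 + 165 + 35 + 165 = 1150.
Subtract triples: 20 + 0 + 20 + 0 = 40.
By inclusion–exclusion the count is 2300 − 3400 + 1150 − 40 = 10.

10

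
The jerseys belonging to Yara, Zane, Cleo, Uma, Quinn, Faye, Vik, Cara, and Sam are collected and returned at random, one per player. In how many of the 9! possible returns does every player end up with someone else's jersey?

Let Aᵢ be the assignments in which player i gets their old jersey. We want the size of the complement of A₁∪…∪A_9.
By inclusion–exclusion this is Σ_{j=0}^{9} (−1)^j C(9,j)·(9−j)!.
Computing: 362880 − 362880 + 181440 − 60480 + 15120 − 3024 + 504 − 72 + 9 − 1 = 133496.

133496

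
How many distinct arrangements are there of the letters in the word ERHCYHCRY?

ERHCYHCRY has 9 letters with C appearing twice, H appearing twice, R appearing twice, and Y appearing twice.
Dividing 9! = 362880 by 2!·2!·2!·2! = 16 for the repeated letters gives 22680.

22680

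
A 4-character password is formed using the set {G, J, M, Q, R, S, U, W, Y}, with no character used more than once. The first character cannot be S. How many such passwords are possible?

2688

The first character has 9−1 = 8 choices (anything except S).
The remaining 3 characters are filled from the other 8 symbols without repetition: 8 × 7 × 6 = 336.
Total: 8 × 336 = 2688.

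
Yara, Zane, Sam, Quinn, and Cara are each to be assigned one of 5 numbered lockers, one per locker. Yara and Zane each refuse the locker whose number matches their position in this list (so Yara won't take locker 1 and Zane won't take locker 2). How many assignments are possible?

78

Let Aᵢ (for i ∈ {1, 2}) be the placements that put person i in their forbidden locker. Any j of these fix j positions, leaving (5−j)! ways to fill the rest, and there are C(2,j) ways to pick which j.
By inclusion–exclusion, the number of valid placements is Σ_{j=0}^{2} (−1)^j C(2,j)·(5−j)!.
Computing: 120 − 48 + 6 = 78.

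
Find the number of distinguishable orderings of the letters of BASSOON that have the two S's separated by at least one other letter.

Total arrangements of BASSOON: 7!/(2!·2!) = 1260.
If the two S's are adjacent, glue them into one block, leaving 6 items to arrange: (6)!/(2!) = 360 ways.
Hence 1260 − 360 = 900.

900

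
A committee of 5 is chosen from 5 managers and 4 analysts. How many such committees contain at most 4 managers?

125

Split by how many managers are chosen (0 through 4).
Sum: C(5,0)·C(4,5) + C(5,1)·C(4,4) + C(5,2)·C(4,3) + C(5,3)·C(4,2) + C(5,4)·C(4,1) = 0 + 5 + 40 + 60 + 20 = 125.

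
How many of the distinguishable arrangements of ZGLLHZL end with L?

Fix L in the last position and arrange the remaining 6 letters.
Those 6 letters have L appearing twice and Z appearing twice, giving (6)!/(2!·2!) = 180.

180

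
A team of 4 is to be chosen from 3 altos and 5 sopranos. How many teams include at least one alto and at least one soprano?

With no constraint there are C(8,4) = 70 possible selections.
Selections missing a whole group: no altos → C(5,4) = 5; no sopranos → C(3,4) = 0.
Both groups omitted at once is impossible, so 70 − 5 = 65.

65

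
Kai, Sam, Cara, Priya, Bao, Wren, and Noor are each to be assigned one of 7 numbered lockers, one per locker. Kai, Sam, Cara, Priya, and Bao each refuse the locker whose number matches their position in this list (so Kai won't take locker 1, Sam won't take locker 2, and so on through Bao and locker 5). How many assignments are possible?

Let Aᵢ (for 1 ≤ i ≤ 5) be the placements that put person i in their forbidden locker. Any j of these fix j positions, leaving (7−j)! ways to fill the rest, and there are C(5,j) ways to pick which j.
By inclusion–exclusion, the number of valid placements is Σ_{j=0}^{5} (−1)^j C(5,j)·(7−j)!.
Computing: 5040 − 3600 + 1200 − 240 + 30 − 2 = 2428.

2428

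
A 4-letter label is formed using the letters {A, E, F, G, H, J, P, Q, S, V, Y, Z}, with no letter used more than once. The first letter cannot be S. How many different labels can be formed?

The first letter has 12−1 = 11 choices (anything except S).
The remaining 3 letters are filled from the other 11 symbols without repetition: 11 × 10 × 9 = 990.
Total: 11 × 990 = 10890.

10890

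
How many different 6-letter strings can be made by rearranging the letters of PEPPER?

60

PEPPER has 6 letters with E appearing twice and P appearing 3 times.
Dividing 6! = 720 by 3!·2! = 12 for the repeated letters gives 60.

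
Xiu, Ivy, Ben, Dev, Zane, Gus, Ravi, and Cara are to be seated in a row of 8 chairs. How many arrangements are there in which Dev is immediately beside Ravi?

Treat {Dev, Ravi} as a single unit. There are 7 units to order, and the pair itself can be ordered 2 ways.
So the count is 2·(7)! = 10080.

10080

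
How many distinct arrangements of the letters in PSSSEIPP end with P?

420

Fix P in the last position and arrange the remaining 7 letters.
Those 7 letters have P appearing twice and S appearing 3 times, giving (7)!/(3!·2!) = 420.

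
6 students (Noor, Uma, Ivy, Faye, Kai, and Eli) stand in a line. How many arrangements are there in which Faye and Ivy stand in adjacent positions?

240

Treat {Faye, Ivy} as a single unit. There are 5 units to order, and the pair itself can be ordered 2 ways.
That gives 2 × 5! = 2 × 120 = 240.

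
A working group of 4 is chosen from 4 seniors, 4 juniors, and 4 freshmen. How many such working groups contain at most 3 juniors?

Split by how many juniors are chosen (0 through 3).
Sum: C(4,0)·C(8,4) + C(4,1)·C(8,3) + C(4,2)·C(8,2) + C(4,3)·C(8,1) = 70 + 224 + 168 + 32 = 494.

494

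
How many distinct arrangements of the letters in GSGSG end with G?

With the last slot taken by G, it remains to arrange the other 4 letters (SGSG).
Those 4 letters have G appearing twice and S appearing twice, giving (4)!/(2!·2!) = 6.

6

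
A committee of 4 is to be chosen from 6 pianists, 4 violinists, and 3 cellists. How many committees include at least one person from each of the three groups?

360

With no constraint there are C(13,4) = 715 possible selections.
Subtract selections that omit an entire group: no pianists → C(7,4) = 35; no violinists → C(9,4) = 126; no cellists → C(10,4) = 210.
Add back selections omitting two groups (i.e. drawn from a single group): C(6,4) + C(4,4) + C(3,4) = 16.
By inclusion–exclusion: 715 − 371 + 16 = 360.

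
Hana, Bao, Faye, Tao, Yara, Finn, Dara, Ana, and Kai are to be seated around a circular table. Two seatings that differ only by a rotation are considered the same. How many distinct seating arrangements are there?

40320

Seat Hana anywhere (absorbing the rotational symmetry), then permute the other 8: (8)! = 40320.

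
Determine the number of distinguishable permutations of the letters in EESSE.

Letter multiplicities in EESSE: E×3, S×2.
Dividing 5! = 120 by 3!·2! = 12 for the repeated letters gives 10.

10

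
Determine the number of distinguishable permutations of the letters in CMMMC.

10

CMMMC has 5 letters with C appearing twice and M appearing 3 times.
The number of distinct arrangements is 5!/(3!·2!) = 120/12 = 10.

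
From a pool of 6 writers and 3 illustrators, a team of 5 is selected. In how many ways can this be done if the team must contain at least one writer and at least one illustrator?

120

Unrestricted: C(9,5) = 126 ways to pick any 5 of the 9.
Subtract selections that omit an entire group: no writers → C(3,5) = 0; no illustrators → C(6,5) = 6.
Both groups omitted at once is impossible, so 126 − 6 = 120.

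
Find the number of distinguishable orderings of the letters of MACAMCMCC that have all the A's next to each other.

Treat the 2 copies of A as a single block. The multiset to arrange is then {AA, C, C, C, C, M, M, M}, 8 items in all.
That gives (8)!/(4!·3!) = 280 arrangements.

280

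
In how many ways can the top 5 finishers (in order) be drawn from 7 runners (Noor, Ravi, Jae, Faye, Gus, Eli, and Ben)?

There are 7 choices for 1st place, 6 for 2nd, and so on down to 3 for position 5.
That gives 7 × 6 × 5 × 4 × 3 = 2520.

2520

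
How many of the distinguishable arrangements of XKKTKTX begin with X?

With the first slot taken by X, it remains to arrange the other 6 letters (KKTKTX).
Those 6 letters have K appearing 3 times and T appearing twice, giving (6)!/(3!·2!) = 60.

60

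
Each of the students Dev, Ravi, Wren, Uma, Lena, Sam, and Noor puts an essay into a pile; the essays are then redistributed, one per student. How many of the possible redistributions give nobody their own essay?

1854

This is the derangement count D_7: permutations of 7 items with no fixed point.
By inclusion–exclusion this is Σ_{j=0}^{7} (−1)^j C(7,j)·(7−j)!.
Computing: 5040 − 5040 + 2520 − 840 + 210 − 42 + 7 − 1 = 1854.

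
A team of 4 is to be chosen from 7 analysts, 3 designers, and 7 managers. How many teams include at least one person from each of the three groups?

1029

With no constraint there are C(17,4) = 2380 possible selections.
Selections missing a whole group: no analysts → C(10,4) = 210; no designers → C(14,4) = 1001; no managers → C(10,4) = 210.
Add back selections omitting two groups (i.e. drawn from a single group): C(7,4) + C(3,4) + C(7,4) = 70.
By inclusion–exclusion: 2380 − 1421 + 70 = 1029.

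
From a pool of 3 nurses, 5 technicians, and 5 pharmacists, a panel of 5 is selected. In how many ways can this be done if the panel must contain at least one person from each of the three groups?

925

With no constraint there are C(13,5) = 1287 possible selections.
Subtract selections that omit an entire group: no nurses → C(10,5) = 252; no technicians → C(8,5) = 56; no pharmacists → C(8,5) = 56.
Add back selections omitting two groups (i.e. drawn from a single group): C(3,5) + C(5,5) + C(5,5) = 2.
By inclusion–exclusion: 1287 − 364 + 2 = 925.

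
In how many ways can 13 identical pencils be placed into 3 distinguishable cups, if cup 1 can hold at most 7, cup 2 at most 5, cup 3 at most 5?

15

Without the upper bounds there are C(15,2) = 105 ways to split 13 among 3 cups.
Subtract solutions that violate a single cap (substitute x_i' = x_i − (cap_i+1)): x_1 ≥ 8 gives C(7,2) = 21; x_2 ≥ 6 gives C(9,2) = 36; x_3 ≥ 6 gives C(9,2) = 36. Together 93.
Add back pairs where two caps are both exceeded: 0 + 0 + 3 = 3.
By inclusion–exclusion the count is 105 − 93 + 3 = 15.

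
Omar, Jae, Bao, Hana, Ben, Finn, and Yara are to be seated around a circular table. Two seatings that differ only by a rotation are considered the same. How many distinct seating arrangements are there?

720

Seat Omar anywhere (absorbing the rotational symmetry), then permute the other 6: (6)! = 720.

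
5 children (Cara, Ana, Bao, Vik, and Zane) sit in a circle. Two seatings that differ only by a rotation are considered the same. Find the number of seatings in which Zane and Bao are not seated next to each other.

12

All circular seatings of 5 people number (4)! = 24.
Those with Zane next to Bao: fuse the pair into one unit and seat 4 units around a circle — 2·(3)! = 12.
Subtracting, 24 − 12 = 12.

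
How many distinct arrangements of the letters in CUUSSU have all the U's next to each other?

Treat the 3 copies of U as a single block. The multiset to arrange is then {UUU, C, S, S}, 4 items in all.
That gives (4)!/(2!) = 12 arrangements.

12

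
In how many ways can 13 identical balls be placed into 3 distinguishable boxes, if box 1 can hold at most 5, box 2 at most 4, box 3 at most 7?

Ignoring the caps, the number of non-negative solutions to x_1+…+x_3 = 13 is C(15,2) = 105.
Subtract solutions that violate a single cap (substitute x_i' = x_i − (cap_i+1)): x_1 ≥ 6 gives C(9,2) = 36; x_2 ≥ 5 gives C(10,2) = 45; x_3 ≥ 8 gives C(7,2) = 21. Together 102.
Add back pairs where two caps are both exceeded: 6 + 0 + 1 = 7.
By inclusion–exclusion the count is 105 − 102 + 7 = 10.

10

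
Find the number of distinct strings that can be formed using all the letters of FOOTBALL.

The 8 letters of FOOTBALL have repeats: L appearing twice and O appearing twice.
Dividing 8! = 40320 by 2!·2! = 4 for the repeated letters gives 10080.

10080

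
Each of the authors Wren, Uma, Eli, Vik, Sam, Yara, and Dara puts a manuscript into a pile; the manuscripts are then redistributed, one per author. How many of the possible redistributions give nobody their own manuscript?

This is the derangement count D_7: permutations of 7 items with no fixed point.
By inclusion–exclusion this is Σ_{j=0}^{7} (−1)^j C(7,j)·(7−j)!.
Computing: 5040 − 5040 + 2520 − 840 + 210 − 42 + 7 − 1 = 1854.

1854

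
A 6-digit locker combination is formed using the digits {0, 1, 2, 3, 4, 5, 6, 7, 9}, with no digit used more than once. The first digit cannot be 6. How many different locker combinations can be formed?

The first digit has 9−1 = 8 choices (anything except 6).
The remaining 5 digits are filled from the other 8 symbols without repetition: 8 × 7 × 6 × 5 × 4 = 6720.
Total: 8 × 6720 = 53760.

53760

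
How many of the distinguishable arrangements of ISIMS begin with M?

Fix M in the first position and arrange the remaining 4 letters.
Those 4 letters have I appearing twice and S appearing twice, giving (4)!/(2!·2!) = 6.

6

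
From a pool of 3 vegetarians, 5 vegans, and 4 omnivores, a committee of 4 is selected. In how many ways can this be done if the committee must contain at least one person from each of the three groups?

270

Unrestricted: C(12,4) = 495 ways to pick any 4 of the 12.
Subtract selections that omit an entire group: no vegetarians → C(9,4) = 126; no vegans → C(7,4) = 35; no omnivores → C(8,4) = 70.
Add back selections omitting two groups (i.e. drawn from a single group): C(3,4) + C(5,4) + C(4,4) = 6.
By inclusion–exclusion: 495 − 231 + 6 = 270.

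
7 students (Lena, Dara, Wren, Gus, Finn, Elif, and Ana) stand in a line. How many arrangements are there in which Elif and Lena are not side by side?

3600

There are 7! = 5040 arrangements in all. If Elif and Lena are adjacent, merging them into one block gives 2·(6)! = 1440 arrangements.
So 5040 − 1440 = 3600 arrangements keep them apart.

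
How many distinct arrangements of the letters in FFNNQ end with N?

Fix N in the last position and arrange the remaining 4 letters.
Those 4 letters have F appearing twice, giving (4)!/(2!) = 12.

12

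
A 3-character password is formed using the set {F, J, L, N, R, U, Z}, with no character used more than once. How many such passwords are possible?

With no repetition, fill the 3 characters in order: 7 choices, then 6, down to 5.
That product is 7 × 6 × 5 = 210.

210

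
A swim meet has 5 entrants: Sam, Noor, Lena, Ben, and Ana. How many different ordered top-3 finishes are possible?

60

There are 5 choices for 1st place, 4 for 2nd, and 3 for 3rd.
That gives 5 × 4 × 3 = 60.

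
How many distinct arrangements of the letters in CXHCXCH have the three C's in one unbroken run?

Treat the 3 copies of C as a single block. The multiset to arrange is then {CCC, H, H, X, X}, 5 items in all.
That gives (5)!/(2!·2!) = 30 arrangements.

30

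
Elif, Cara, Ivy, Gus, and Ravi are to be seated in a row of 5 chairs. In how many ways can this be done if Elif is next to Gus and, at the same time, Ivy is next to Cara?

24

Treat {Elif,Gus} as one block (2 orders) and {Ivy,Cara} as another (2 orders).
That leaves 3 units to arrange: 2 × 2 × 3! = 4 × 6 = 24.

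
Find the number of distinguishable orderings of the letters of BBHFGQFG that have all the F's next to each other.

Treat the 2 copies of F as a single block. The multiset to arrange is then {FF, B, B, G, G, H, Q}, 7 items in all.
That gives (7)!/(2!·2!) = 1260 arrangements.

1260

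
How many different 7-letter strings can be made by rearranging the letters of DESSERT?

DESSERT has 7 letters with E appearing twice and S appearing twice.
So there are 7! / (2!·2!) = 1260 distinguishable arrangements.

1260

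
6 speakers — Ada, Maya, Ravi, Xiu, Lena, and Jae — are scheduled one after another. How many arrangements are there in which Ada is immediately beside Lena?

240

Place the 4 others and the Ada-Lena pair as 5 objects in a line; the pair has 2 internal arrangements.
So the count is 2·(5)! = 240.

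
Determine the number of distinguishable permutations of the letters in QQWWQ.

Letter multiplicities in QQWWQ: Q×3, W×2.
Dividing 5! = 120 by 3!·2! = 12 for the repeated letters gives 10.

10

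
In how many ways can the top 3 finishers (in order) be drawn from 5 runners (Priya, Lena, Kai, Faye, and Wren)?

This is an ordered selection of 3 from 5: P(5,3).
That gives 5 × 4 × 3 = 60.

60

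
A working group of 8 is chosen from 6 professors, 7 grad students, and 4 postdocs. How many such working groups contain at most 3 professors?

Split by how many professors are chosen (0 through 3).
Sum: C(6,0)·C(11,8) + C(6,1)·C(11,7) + C(6,2)·C(11,6) + C(6,3)·C(11,5) = 165 + 1980 + 6930 + 9240 = 18315.

18315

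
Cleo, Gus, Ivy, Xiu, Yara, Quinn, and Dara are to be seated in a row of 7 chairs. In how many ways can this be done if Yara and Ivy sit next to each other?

Glue Yara and Ivy into one block (2 internal orders), leaving 6 units to arrange in a row.
That gives 2 × 6! = 2 × 720 = 1440.

1440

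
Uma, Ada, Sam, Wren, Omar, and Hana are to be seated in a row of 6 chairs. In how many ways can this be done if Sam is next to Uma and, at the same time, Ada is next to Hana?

Treat {Sam,Uma} as one block (2 orders) and {Ada,Hana} as another (2 orders).
That leaves 4 units to arrange: 2 × 2 × 4! = 4 × 24 = 96.

96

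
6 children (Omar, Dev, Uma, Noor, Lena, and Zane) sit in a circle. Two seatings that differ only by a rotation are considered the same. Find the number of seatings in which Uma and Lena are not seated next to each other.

72

All circular seatings of 6 people number (5)! = 120.
Those with Uma next to Lena: fuse the pair into one unit and seat 5 units around a circle — 2·(4)! = 48.
Subtracting, 120 − 48 = 72.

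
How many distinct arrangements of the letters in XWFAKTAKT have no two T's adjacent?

35280

Total arrangements of XWFAKTAKT: 9!/(2!·2!·2!) = 45360.
If the two T's are adjacent, glue them into one block, leaving 8 items to arrange: (8)!/(2!·2!) = 10080 ways.
Hence 45360 − 10080 = 35280.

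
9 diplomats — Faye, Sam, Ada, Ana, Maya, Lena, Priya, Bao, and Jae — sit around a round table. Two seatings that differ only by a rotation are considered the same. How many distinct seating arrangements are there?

40320

Fix one person's seat to break rotational symmetry; the remaining 8 people can be arranged in (8)! = 40320 ways.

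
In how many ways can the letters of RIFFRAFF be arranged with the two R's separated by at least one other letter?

630

There are 8!/(4!·2!) = 840 arrangements of RIFFRAFF in total.
Arrangements with the R's together: treat RR as one letter, giving (7)!/(4!) = 210.
Subtracting, 840 − 210 = 630 arrangements keep the R's apart.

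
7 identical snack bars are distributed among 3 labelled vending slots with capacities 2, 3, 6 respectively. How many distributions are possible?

11

Without the upper bounds there are C(9,2) = 36 ways to split 7 among 3 vending slots.
Subtract solutions that violate a single cap (substitute x_i' = x_i − (cap_i+1)): x_1 ≥ 3 gives C(6,2) = 15; x_2 ≥ 4 gives C(5,2) = 10; x_3 ≥ 7 gives C(2,2) = 1. Together 26.
Add back pairs where two caps are both exceeded: 1 + 0 + 0 = 1.
By inclusion–exclusion the count is 36 − 26 + 1 = 11.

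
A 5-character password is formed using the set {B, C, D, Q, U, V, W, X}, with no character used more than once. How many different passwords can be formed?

6720

This is a permutation of 5 out of 8: P(8,5) = 8!/3!.
8 × 7 × 6 × 5 × 4 = 6720.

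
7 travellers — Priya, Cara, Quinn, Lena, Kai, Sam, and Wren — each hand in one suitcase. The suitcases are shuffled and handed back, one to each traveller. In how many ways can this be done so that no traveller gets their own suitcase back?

Count assignments avoiding every fixed point. For any j of the 7 travellers fixed to their own suitcase, the other 7−j can be arranged in (7−j)! ways.
By inclusion–exclusion this is Σ_{j=0}^{7} (−1)^j C(7,j)·(7−j)!.
Computing: 5040 − 5040 + 2520 − 840 + 210 − 42 + 7 − 1 = 1854.

1854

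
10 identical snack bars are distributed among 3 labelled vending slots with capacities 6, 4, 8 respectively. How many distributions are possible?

Ignoring the caps, the number of non-negative solutions to x_1+…+x_3 = 10 is C(12,2) = 66.
Subtract solutions that violate a single cap (substitute x_i' = x_i − (cap_i+1)): x_1 ≥ 7 gives C(5,2) = 10; x_2 ≥ 5 gives C(7,2) = 21; x_3 ≥ 9 gives C(3,2) = 3. Together 34.
No two caps can be exceeded simultaneously, so the pair terms are all 0.
By inclusion–exclusion the count is 66 − 34 + 0 = 32.

32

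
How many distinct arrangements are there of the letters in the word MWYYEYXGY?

15120

Letter multiplicities in MWYYEYXGY: E×1, G×1, M×1, W×1, X×1, Y×4.
Dividing 9! = 362880 by 4! = 24 for the repeated letters gives 15120.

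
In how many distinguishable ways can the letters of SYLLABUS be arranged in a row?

The 8 letters of SYLLABUS have repeats: L appearing twice and S appearing twice.
The number of distinct arrangements is 8!/(2!·2!) = 40320/4 = 10080.

10080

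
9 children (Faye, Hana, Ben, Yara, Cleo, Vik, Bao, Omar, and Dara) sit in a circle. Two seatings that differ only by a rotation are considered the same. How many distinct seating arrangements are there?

Around a circle, 9 distinct people have 9!/9 = (8)! = 40320 rotationally distinct seatings.

40320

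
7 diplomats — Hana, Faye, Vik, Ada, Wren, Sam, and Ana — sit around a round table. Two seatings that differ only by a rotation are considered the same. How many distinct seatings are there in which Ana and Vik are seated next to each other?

Treat {Ana, Vik} as one unit (2 internal orders) and seat the resulting 6 units around the table: (5)! circular arrangements.
So 2 × (5)! = 2 × 120 = 240.

240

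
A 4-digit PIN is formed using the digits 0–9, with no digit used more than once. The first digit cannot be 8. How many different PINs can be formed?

4536

The first digit has 10−1 = 9 choices (anything except 8).
The remaining 3 digits are filled from the other 9 symbols without repetition: 9 × 8 × 7 = 504.
Total: 9 × 504 = 4536.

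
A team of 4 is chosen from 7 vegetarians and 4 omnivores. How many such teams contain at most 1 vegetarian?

Split by how many vegetarians are chosen (0 through 1).
Sum: C(7,0)·C(4,4) + C(7,1)·C(4,3) = 1 + 28 = 29.

29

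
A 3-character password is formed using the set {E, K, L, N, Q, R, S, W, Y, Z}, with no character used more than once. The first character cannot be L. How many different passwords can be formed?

The first character has 10−1 = 9 choices (anything except L).
The remaining 2 characters are filled from the other 9 symbols without repetition: 9 × 8 = 72.
Total: 9 × 72 = 648.

648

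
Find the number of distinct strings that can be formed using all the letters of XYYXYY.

15

XYYXYY has 6 letters with X appearing twice and Y appearing 4 times.
Dividing 6! = 720 by 4!·2! = 48 for the repeated letters gives 15.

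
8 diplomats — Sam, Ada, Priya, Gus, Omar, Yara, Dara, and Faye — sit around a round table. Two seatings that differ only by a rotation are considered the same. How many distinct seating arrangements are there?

5040

Fix one person's seat to break rotational symmetry; the remaining 7 people can be arranged in (7)! = 5040 ways.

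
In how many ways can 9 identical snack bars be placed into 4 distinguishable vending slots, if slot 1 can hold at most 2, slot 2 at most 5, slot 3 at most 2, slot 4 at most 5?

36

Ignoring the caps, the number of non-negative solutions to x_1+…+x_4 = 9 is C(12,3) = 220.
Subtract solutions that violate a single cap (substitute x_i' = x_i − (cap_i+1)): x_1 ≥ 3 gives C(9,3) = 84; x_2 ≥ 6 gives C(6,3) = 20; x_3 ≥ 3 gives C(9,3) = 84; x_4 ≥ 6 gives C(6,3) = 20. Together 208.
Add back pairs where two caps are both exceeded: 1 + 20 + 1 + 1 + 0 + 1 = 24.
By inclusion–exclusion the count is 220 − 208 + 24 = 36.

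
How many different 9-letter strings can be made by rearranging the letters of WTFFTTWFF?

1260

WTFFTTWFF has 9 letters with F appearing 4 times, T appearing 3 times, and W appearing twice.
Dividing 9! = 362880 by 4!·3!·2! = 288 for the repeated letters gives 1260.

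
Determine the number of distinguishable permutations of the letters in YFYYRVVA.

Letter multiplicities in YFYYRVVA: A×1, F×1, R×1, V×2, Y×3.
Dividing 8! = 40320 by 3!·2! = 12 for the repeated letters gives 3360.

3360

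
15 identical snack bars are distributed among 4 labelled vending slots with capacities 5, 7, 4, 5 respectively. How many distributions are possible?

78

By stars and bars, unrestricted non-negative solutions to x_1+…+x_4 = 15 number C(15+3,3) = 816.
Subtract solutions that violate a single cap (substitute x_i' = x_i − (cap_i+1)): x_1 ≥ 6 gives C(12,3) = 220; x_2 ≥ 8 gives C(10,3) = 120; x_3 ≥ 5 gives C(13,3) = 286; x_4 ≥ 6 gives C(12,3) = 220. Together 846.
Add back pairs where two caps are both exceeded: 4 + 35 + 20 + 10 + 4 + 35 = 108.
By inclusion–exclusion the count is 816 − 846 + 108 = 78.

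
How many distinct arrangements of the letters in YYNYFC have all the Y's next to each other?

24

Treat the 3 copies of Y as a single block. The multiset to arrange is then {YYY, C, F, N}, 4 items in all.
All 4 items are distinct, so there are (4)! = 24 arrangements.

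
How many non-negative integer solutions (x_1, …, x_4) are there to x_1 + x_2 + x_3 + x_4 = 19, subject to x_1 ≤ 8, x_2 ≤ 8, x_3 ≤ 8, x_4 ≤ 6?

Without the upper bounds there are C(22,3) = 1540 ways to split 19 among 4 variables.
Subtract solutions that violate a single cap (substitute x_i' = x_i − (cap_i+1)): x_1 ≥ 9 gives C(13,3) = 286; x_2 ≥ 9 gives C(13,3) = 286; x_3 ≥ 9 gives C(13,3) = 286; x_4 ≥ 7 gives C(15,3) = 455. Together 1313.
Add back pairs where two caps are both exceeded: 4 + 4 + 20 + 4 + 20 + 20 = 72.
By inclusion–exclusion the count is 1540 − 1313 + 72 = 299.

299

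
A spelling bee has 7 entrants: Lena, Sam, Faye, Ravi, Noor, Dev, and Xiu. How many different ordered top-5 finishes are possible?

2520

There are 7 choices for 1st place, 6 for 2nd, and so on down to 3 for position 5.
That gives 7 × 6 × 5 × 4 × 3 = 2520.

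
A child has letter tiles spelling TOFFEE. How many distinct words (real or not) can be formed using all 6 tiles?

The 6 letters of TOFFEE have repeats: E appearing twice and F appearing twice.
The number of distinct arrangements is 6!/(2!·2!) = 720/4 = 180.

180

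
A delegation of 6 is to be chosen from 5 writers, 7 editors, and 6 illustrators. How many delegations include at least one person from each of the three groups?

15470

Unrestricted: C(18,6) = 18564 ways to pick any 6 of the 18.
Subtract selections that omit an entire group: no writers → C(13,6) = 1716; no editors → C(11,6) = 462; no illustrators → C(12,6) = 924.
Add back selections omitting two groups (i.e. drawn from a single group): C(5,6) + C(7,6) + C(6,6) = 8.
By inclusion–exclusion: 18564 − 3102 + 8 = 15470.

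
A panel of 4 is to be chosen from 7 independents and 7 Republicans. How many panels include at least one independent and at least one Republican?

931

Unrestricted: C(14,4) = 1001 ways to pick any 4 of the 14.
Subtract selections that omit an entire group: no independents → C(7,4) = 35; no Republicans → C(7,4) = 35.
Both groups omitted at once is impossible, so 1001 − 70 = 931.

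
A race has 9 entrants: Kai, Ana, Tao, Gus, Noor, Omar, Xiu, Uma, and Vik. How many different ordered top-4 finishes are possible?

This is an ordered selection of 4 from 9: P(9,4).
That gives 9 × 8 × 7 × 6 = 3024.

3024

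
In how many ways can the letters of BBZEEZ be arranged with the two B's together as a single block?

Treat the 2 copies of B as a single block. The multiset to arrange is then {BB, E, E, Z, Z}, 5 items in all.
That gives (5)!/(2!·2!) = 30 arrangements.

30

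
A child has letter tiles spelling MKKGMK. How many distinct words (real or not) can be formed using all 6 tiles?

MKKGMK has 6 letters with K appearing 3 times and M appearing twice.
So there are 6! / (3!·2!) = 60 distinguishable arrangements.

60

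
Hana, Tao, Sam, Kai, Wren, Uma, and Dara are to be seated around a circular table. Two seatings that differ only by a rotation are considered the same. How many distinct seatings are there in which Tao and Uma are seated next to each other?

240

Treat {Tao, Uma} as one unit (2 internal orders) and seat the resulting 6 units around the table: (5)! circular arrangements.
So 2 × (5)! = 2 × 120 = 240.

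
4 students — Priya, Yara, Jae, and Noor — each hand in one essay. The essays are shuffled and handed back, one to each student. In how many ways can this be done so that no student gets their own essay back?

9

This is the derangement count D_4: permutations of 4 items with no fixed point.
By inclusion–exclusion this is Σ_{j=0}^{4} (−1)^j C(4,j)·(4−j)!.
Computing: 24 − 24 + 12 − 4 + 1 = 9.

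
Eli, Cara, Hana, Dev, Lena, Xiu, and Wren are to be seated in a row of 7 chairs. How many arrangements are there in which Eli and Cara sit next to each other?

1440

Treat {Eli, Cara} as a single unit. There are 6 units to order, and the pair itself can be ordered 2 ways.
So the count is 2·(6)! = 1440.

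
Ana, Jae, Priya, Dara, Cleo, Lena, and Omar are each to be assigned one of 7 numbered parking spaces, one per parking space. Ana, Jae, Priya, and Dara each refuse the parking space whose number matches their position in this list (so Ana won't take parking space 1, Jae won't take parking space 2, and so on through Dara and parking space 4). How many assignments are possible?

2790

Let Aᵢ (for 1 ≤ i ≤ 4) be the placements that put person i in their forbidden parking space. Any j of these fix j positions, leaving (7−j)! ways to fill the rest, and there are C(4,j) ways to pick which j.
By inclusion–exclusion, the number of valid placements is Σ_{j=0}^{4} (−1)^j C(4,j)·(7−j)!.
Computing: 5040 − 2880 + 720 − 96 + 6 = 2790.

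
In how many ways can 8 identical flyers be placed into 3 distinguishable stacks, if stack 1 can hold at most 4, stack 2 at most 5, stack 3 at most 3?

By stars and bars, unrestricted non-negative solutions to x_1+…+x_3 = 8 number C(8+2,2) = 45.
Subtract solutions that violate a single cap (substitute x_i' = x_i − (cap_i+1)): x_1 ≥ 5 gives C(5,2) = 10; x_2 ≥ 6 gives C(4,2) = 6; x_3 ≥ 4 gives C(6,2) = 15. Together 31.
No two caps can be exceeded simultaneously, so the pair terms are all 0.
By inclusion–exclusion the count is 45 − 31 + 0 = 14.

14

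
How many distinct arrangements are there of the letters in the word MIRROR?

120

MIRROR has 6 letters with R appearing 3 times.
Dividing 6! = 720 by 3! = 6 for the repeated letters gives 120.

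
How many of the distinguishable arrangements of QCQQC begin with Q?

Fix Q in the first position and arrange the remaining 4 letters.
Those 4 letters have C appearing twice and Q appearing twice, giving (4)!/(2!·2!) = 6.

6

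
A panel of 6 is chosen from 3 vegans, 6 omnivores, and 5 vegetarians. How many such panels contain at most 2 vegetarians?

1974

Split by how many vegetarians are chosen (0 through 2).
Sum: C(5,0)·C(9,6) + C(5,1)·C(9,5) + C(5,2)·C(9,4) = 84 + 630 + 1260 = 1974.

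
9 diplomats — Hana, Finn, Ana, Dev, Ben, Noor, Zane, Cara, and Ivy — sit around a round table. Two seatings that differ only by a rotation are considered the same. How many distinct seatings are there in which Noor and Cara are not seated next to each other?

Without the restriction there are (8)! = 40320 seatings.
Those with Noor next to Cara: fuse the pair into one unit and seat 8 units around a circle — 2·(7)! = 10080.
Subtracting, 40320 − 10080 = 30240.

30240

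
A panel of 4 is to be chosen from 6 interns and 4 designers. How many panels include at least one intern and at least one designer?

With no constraint there are C(10,4) = 210 possible selections.
Subtract selections that omit an entire group: no interns → C(4,4) = 1; no designers → C(6,4) = 15.
Both groups omitted at once is impossible, so 210 − 16 = 194.

194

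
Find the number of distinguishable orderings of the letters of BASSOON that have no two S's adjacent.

There are 7!/(2!·2!) = 1260 arrangements of BASSOON in total.
Arrangements with the S's together: treat SS as one letter, giving (6)!/(2!) = 360.
Subtracting, 1260 − 360 = 900 arrangements keep the S's apart.

900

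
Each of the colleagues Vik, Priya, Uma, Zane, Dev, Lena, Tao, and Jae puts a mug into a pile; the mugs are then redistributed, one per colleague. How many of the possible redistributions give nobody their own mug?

14833

This is the derangement count D_8: permutations of 8 items with no fixed point.
By inclusion–exclusion this is Σ_{j=0}^{8} (−1)^j C(8,j)·(8−j)!.
Computing: 40320 − 40320 + 20160 − 6720 + 1680 − 336 + 56 − 8 + 1 = 14833.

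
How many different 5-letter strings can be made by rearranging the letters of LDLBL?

Letter multiplicities in LDLBL: B×1, D×1, L×3.
Dividing 5! = 120 by 3! = 6 for the repeated letters gives 20.

20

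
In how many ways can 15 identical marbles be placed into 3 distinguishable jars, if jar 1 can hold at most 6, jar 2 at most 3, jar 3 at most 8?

Ignoring the caps, the number of non-negative solutions to x_1+…+x_3 = 15 is C(17,2) = 136.
Subtract solutions that violate a single cap (substitute x_i' = x_i − (cap_i+1)): x_1 ≥ 7 gives C(10,2) = 45; x_2 ≥ 4 gives C(13,2) = 78; x_3 ≥ 9 gives C(8,2) = 28. Together 151.
Add back pairs where two caps are both exceeded: 15 + 0 + 6 = 21.
By inclusion–exclusion the count is 136 − 151 + 21 = 6.

6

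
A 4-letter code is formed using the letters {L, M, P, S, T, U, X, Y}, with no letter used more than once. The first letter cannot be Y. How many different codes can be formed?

The first letter has 8−1 = 7 choices (anything except Y).
The remaining 3 letters are filled from the other 7 symbols without repetition: 7 × 6 × 5 = 210.
Total: 7 × 210 = 1470.

1470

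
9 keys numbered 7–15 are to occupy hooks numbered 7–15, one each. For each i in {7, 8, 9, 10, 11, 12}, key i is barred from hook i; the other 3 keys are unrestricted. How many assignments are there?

Let Aᵢ (for 7 ≤ i ≤ 12) be the placements that put key i in its forbidden hook. Any j of these fix j positions, leaving (9−j)! ways to fill the rest, and there are C(6,j) ways to pick which j.
By inclusion–exclusion, the number of valid placements is Σ_{j=0}^{6} (−1)^j C(6,j)·(9−j)!.
Computing: 362880 − 241920 + 75600 − 14400 + 1800 − 144 + 6 = 183822.

183822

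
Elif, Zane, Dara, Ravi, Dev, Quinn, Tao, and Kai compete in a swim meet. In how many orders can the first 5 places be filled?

6720

There are 8 choices for 1st place, 7 for 2nd, and so on down to 4 for position 5.
That gives 8 × 7 × 6 × 5 × 4 = 6720.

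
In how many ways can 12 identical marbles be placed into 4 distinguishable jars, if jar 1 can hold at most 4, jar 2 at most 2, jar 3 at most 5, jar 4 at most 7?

59

Ignoring the caps, the number of non-negative solutions to x_1+…+x_4 = 12 is C(15,3) = 455.
Subtract solutions that violate a single cap (substitute x_i' = x_i − (cap_i+1)): x_1 ≥ 5 gives C(10,3) = 120; x_2 ≥ 3 gives C(12,3) = 220; x_3 ≥ 6 gives C(9,3) = 84; x_4 ≥ 8 gives C(7,3) = 35. Together 459.
Add back pairs where two caps are both exceeded: 35 + 4 + 0 + 20 + 4 + 0 = 63.
By inclusion–exclusion the count is 455 − 459 + 63 = 59.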